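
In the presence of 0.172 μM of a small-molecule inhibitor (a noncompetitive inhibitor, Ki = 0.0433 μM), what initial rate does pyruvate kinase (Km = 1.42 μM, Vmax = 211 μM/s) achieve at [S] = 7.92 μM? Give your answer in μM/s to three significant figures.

36.0 μM/s

With α = 1 + [I]/Ki = 1 + 0.172/0.0433 = 4.972, the noncompetitive rate law is v = (Vmax/α)·[S] / (Km + [S]).
v = (211/4.972)×7.92 / (1.42 + 7.92) = 336.1/9.340 = 36.0 μM/s.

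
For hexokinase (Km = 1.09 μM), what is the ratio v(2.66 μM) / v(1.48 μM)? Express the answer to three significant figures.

The fractional saturations are [S]/(Km+[S]) = 1.48/2.570 = 0.5759 and 2.66/3.750 = 0.7093.
v₂/v₁ is just their ratio: 0.7093/0.5759 = 1.23.

1.23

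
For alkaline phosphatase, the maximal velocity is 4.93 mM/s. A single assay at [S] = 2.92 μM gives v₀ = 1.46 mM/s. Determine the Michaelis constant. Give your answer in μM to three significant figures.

6.94 μM

v/Vmax = 1.46/4.93 = 0.2961 = [S]/(Km+[S]).
So Km + [S] = [S]/0.2961 = 9.860 μM, giving Km = 9.860 − 2.92 = 6.94 μM.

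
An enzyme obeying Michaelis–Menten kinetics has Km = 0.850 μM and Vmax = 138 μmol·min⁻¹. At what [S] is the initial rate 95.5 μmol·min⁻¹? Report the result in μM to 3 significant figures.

1.91 μM

Rearranging v = Vmax[S]/(Km+[S]) gives [S] = Km·v/(Vmax − v).
[S] = 0.850 × 95.5 / (138 − 95.5) = 81.18/42.50 = 1.91 μM.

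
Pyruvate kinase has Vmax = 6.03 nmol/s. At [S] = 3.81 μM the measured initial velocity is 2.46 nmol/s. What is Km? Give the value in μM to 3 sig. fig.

v/Vmax = 2.46/6.03 = 0.4080 = [S]/(Km+[S]).
So Km + [S] = [S]/0.4080 = 9.339 μM, giving Km = 9.339 − 3.81 = 5.53 μM.

5.53 μM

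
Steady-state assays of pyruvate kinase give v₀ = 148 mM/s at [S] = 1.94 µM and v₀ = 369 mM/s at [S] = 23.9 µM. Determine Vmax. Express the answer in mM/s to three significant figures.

425 mM/s

From v = Vmax[S]/(Km+[S]), each point gives Vmax = v(Km+[S])/[S].
Equating: 148(Km+1.94)/1.94 = 369(Km+23.9)/23.9.
76.29·Km + 148 = 15.44·Km + 369, so (76.29 − 15.44)·Km = 369 − 148.
Km = 221.0/60.85 = 3.63 µM; then Vmax = 148(3.63+1.94)/1.94 = 425 mM/s.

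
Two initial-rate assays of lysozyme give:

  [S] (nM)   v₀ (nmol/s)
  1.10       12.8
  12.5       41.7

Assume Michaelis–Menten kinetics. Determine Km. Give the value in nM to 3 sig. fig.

From v = Vmax[S]/(Km+[S]), each point gives Vmax = v(Km+[S])/[S].
Equating: 12.8(Km+1.10)/1.10 = 41.7(Km+12.5)/12.5.
11.64·Km + 12.8 = 3.336·Km + 41.7, so (11.64 − 3.336)·Km = 41.7 − 12.8.
Km = 28.90/8.300 = 3.48 nM; then Vmax = 12.8(3.48+1.10)/1.10 = 53.3 nmol/s.

3.48 nM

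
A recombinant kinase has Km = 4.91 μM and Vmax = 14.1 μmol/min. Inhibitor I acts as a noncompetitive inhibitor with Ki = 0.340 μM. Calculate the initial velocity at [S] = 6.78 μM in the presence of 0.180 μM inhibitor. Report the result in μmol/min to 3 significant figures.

5.35 μmol/min

With α = 1 + [I]/Ki = 1 + 0.180/0.340 = 1.529, the noncompetitive rate law is v = (Vmax/α)·[S] / (Km + [S]).
v = (14.1/1.529)×6.78 / (4.91 + 6.78) = 62.51/11.69 = 5.35 μmol/min.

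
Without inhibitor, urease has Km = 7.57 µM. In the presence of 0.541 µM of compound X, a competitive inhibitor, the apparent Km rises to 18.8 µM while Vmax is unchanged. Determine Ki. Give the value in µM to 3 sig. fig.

0.365 µM

Competitive: Km,app = α·Km with α = 1 + [I]/Ki.
α = Km,app/Km = 18.8/7.57 = 2.483.
Ki = [I]/(α − 1) = 0.541/1.483 = 0.365 µM.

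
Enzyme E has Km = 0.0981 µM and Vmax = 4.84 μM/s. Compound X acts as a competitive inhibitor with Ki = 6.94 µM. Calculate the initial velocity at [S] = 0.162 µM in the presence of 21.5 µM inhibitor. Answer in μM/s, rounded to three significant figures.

1.39 μM/s

α = 1 + [I]/Ki = 1 + 21.5/6.94 = 4.098.
For a competitive inhibitor, Vmax is unchanged and the apparent Km becomes α·Km: Km,app = 0.402 µM, Vmax,app = 4.84 μM/s.
v = Vmax,app·[S]/(Km,app + [S]) = 4.84 × 0.162/(0.402 + 0.162) = 1.39 μM/s.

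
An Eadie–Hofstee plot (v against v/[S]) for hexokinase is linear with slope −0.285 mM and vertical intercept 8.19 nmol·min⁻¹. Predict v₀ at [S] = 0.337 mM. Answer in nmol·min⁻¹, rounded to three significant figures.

4.44 nmol·min⁻¹

In the Eadie–Hofstee form v = Vmax − Km·(v/[S]), the slope is −Km and the intercept is Vmax, so Km = 0.285 mM and Vmax = 8.19 nmol·min⁻¹.
v = 8.19 × 0.337/(0.285 + 0.337) = 4.44 nmol·min⁻¹.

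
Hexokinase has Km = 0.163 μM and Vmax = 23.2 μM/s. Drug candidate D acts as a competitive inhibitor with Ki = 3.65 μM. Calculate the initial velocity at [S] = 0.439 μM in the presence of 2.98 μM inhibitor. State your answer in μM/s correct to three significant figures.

13.9 μM/s

With α = 1 + [I]/Ki = 1 + 2.98/3.65 = 1.816, the competitive rate law is v = Vmax[S] / (αKm + [S]).
v = 23.2×0.439 / (1.816×0.163 + 0.439) = 10.18/0.7351 = 13.9 μM/s.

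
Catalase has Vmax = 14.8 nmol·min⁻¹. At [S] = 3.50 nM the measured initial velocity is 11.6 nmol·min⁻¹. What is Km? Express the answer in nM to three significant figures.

0.966 nM

From v = Vmax[S]/(Km+[S]), Km = [S](Vmax − v)/v.
Km = 3.50 × (14.8 − 11.6) / 11.6 = 11.20/11.6 = 0.966 nM.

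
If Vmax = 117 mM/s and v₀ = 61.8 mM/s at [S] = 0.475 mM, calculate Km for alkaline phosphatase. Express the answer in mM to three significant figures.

0.424 mM

From v = Vmax[S]/(Km+[S]), Km = [S](Vmax − v)/v.
Km = 0.475 × (117 − 61.8) / 61.8 = 26.22/61.8 = 0.424 mM.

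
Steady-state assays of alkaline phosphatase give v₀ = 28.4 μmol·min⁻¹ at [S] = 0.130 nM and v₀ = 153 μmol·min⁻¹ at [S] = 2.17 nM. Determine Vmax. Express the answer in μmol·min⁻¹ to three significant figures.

In reciprocal form, 1/v = (Km/Vmax)·(1/[S]) + 1/Vmax. The two points give (1/[S], 1/v) = (7.692, 0.03521) and (0.4608, 0.006536).
Slope = (0.03521 − 0.006536)/(7.692 − 0.4608) = 0.003965; intercept = 0.03521 − 0.003965×7.692 = 0.004709.
Vmax = 1/intercept = 212 μmol·min⁻¹; Km = slope × Vmax = 0.003965 × 212 = 0.842 nM.

212 μmol·min⁻¹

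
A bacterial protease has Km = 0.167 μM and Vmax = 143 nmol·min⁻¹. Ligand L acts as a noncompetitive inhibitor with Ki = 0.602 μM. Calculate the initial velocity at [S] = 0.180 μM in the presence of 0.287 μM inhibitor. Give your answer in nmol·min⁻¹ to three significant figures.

50.2 nmol·min⁻¹

α = 1 + [I]/Ki = 1 + 0.287/0.602 = 1.477.
For a noncompetitive inhibitor, Vmax is reduced to Vmax/α while Km is unchanged: Km,app = 0.167 μM, Vmax,app = 96.8 nmol·min⁻¹.
v = Vmax,app·[S]/(Km,app + [S]) = 96.8 × 0.180/(0.167 + 0.180) = 50.2 nmol·min⁻¹.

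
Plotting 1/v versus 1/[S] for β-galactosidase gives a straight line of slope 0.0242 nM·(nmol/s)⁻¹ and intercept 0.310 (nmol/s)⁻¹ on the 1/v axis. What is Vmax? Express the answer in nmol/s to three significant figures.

3.23 nmol/s

The y-intercept of a Lineweaver–Burk plot equals 1/Vmax, so Vmax = 1/0.310 = 3.23 nmol/s.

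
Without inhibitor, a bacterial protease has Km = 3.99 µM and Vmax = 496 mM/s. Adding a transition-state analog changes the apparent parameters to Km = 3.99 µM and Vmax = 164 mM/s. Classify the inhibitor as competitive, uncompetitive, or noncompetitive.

noncompetitive

Vmax decreases (496 → 164 mM/s) while Km is unchanged — pure noncompetitive inhibition.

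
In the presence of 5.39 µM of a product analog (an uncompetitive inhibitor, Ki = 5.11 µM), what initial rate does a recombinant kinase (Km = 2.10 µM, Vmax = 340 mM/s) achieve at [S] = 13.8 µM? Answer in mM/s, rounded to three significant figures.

154 mM/s

α = 1 + [I]/Ki = 1 + 5.39/5.11 = 2.055.
For an uncompetitive inhibitor, both parameters are divided by α, giving Vmax/α and Km/α: Km,app = 1.02 µM, Vmax,app = 165 mM/s.
v = Vmax,app·[S]/(Km,app + [S]) = 165 × 13.8/(1.02 + 13.8) = 154 mM/s.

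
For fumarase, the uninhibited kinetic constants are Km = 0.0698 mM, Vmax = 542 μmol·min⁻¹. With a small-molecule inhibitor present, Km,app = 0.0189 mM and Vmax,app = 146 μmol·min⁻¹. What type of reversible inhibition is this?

uncompetitive

Both Km and Vmax decrease by the same factor (~3.70-fold) — characteristic of uncompetitive inhibition.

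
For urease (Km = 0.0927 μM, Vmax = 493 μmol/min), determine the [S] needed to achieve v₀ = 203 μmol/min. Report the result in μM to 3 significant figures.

0.0649 μM

Rearranging v = Vmax[S]/(Km+[S]) gives [S] = Km·v/(Vmax − v).
[S] = 0.0927 × 203 / (493 − 203) = 18.82/290.0 = 0.0649 μM.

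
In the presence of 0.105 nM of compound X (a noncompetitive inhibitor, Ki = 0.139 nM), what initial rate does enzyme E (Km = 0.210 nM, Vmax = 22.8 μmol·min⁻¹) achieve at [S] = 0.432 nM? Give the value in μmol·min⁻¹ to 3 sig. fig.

8.74 μmol·min⁻¹

α = 1 + [I]/Ki = 1 + 0.105/0.139 = 1.755.
For a noncompetitive inhibitor, Vmax is reduced to Vmax/α while Km is unchanged: Km,app = 0.210 nM, Vmax,app = 13.0 μmol·min⁻¹.
v = Vmax,app·[S]/(Km,app + [S]) = 13.0 × 0.432/(0.210 + 0.432) = 8.74 μmol·min⁻¹.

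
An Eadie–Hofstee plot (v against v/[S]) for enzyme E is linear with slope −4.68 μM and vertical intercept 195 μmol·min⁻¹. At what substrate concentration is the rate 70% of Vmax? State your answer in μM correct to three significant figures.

10.9 μM

The Eadie–Hofstee slope gives Km = 4.68 μM (slope = −Km).
v/Vmax = [S]/(Km+[S]) = 0.7 ⇒ [S] = Km·0.7/(1−0.7) = 4.68 × 2.333 = 10.9 μM.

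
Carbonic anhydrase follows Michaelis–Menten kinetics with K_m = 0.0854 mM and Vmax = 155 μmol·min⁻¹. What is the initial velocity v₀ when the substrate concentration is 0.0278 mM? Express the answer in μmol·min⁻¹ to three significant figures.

38.1 μmol·min⁻¹

[S]/(Km+[S]) = 0.0278/0.1132 = 0.2456, the fractional saturation.
v = 0.2456 × Vmax = 0.2456 × 155 = 38.1 μmol·min⁻¹.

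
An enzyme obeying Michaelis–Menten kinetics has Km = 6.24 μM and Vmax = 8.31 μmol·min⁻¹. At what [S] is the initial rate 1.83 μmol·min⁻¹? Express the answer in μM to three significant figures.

The required fractional saturation is v/Vmax = 1.83/8.31 = 0.2202.
Then [S]/(Km+[S]) = 0.2202 ⇒ [S] = 6.24 × 0.2202/(1 − 0.2202) = 1.76 μM.

1.76 μM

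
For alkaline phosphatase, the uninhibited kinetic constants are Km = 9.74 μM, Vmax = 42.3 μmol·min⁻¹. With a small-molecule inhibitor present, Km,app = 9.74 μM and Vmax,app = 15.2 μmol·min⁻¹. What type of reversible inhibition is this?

Vmax decreases (42.3 → 15.2 μmol·min⁻¹) while Km is unchanged — pure noncompetitive inhibition.

noncompetitive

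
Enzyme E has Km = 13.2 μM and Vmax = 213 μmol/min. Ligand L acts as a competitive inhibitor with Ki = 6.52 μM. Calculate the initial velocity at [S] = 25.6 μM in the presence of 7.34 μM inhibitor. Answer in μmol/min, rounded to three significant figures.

With α = 1 + [I]/Ki = 1 + 7.34/6.52 = 2.126, the competitive rate law is v = Vmax[S] / (αKm + [S]).
v = 213×25.6 / (2.126×13.2 + 25.6) = 5453/53.66 = 102 μmol/min.

102 μmol/min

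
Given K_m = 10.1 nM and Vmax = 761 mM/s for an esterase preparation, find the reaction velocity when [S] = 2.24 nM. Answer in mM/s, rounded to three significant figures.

[S]/(Km+[S]) = 2.24/12.34 = 0.1815, the fractional saturation.
v = 0.1815 × Vmax = 0.1815 × 761 = 138 mM/s.

138 mM/s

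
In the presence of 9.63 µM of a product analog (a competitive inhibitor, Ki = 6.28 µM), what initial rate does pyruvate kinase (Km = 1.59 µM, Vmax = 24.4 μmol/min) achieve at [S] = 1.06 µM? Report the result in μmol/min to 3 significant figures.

5.08 μmol/min

α = 1 + [I]/Ki = 1 + 9.63/6.28 = 2.533.
For a competitive inhibitor, Vmax is unchanged and the apparent Km becomes α·Km: Km,app = 4.03 µM, Vmax,app = 24.4 μmol/min.
v = Vmax,app·[S]/(Km,app + [S]) = 24.4 × 1.06/(4.03 + 1.06) = 5.08 μmol/min.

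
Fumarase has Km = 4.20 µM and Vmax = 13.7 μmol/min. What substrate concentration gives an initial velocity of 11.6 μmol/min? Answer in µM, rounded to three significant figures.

23.2 µM

Rearranging v = Vmax[S]/(Km+[S]) gives [S] = Km·v/(Vmax − v).
[S] = 4.20 × 11.6 / (13.7 − 11.6) = 48.72/2.100 = 23.2 µM.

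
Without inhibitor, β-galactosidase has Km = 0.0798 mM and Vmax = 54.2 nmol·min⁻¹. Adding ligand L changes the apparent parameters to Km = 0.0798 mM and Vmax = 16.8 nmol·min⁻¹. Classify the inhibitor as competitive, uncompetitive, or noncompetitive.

Vmax decreases (54.2 → 16.8 nmol·min⁻¹) while Km is unchanged — pure noncompetitive inhibition.

noncompetitive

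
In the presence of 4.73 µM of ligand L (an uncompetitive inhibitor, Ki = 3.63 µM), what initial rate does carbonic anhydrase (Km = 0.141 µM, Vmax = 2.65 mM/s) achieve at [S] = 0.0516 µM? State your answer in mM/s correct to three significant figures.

0.526 mM/s

α = 1 + [I]/Ki = 1 + 4.73/3.63 = 2.303.
For an uncompetitive inhibitor, both parameters are divided by α, giving Vmax/α and Km/α: Km,app = 0.0612 µM, Vmax,app = 1.15 mM/s.
v = Vmax,app·[S]/(Km,app + [S]) = 1.15 × 0.0516/(0.0612 + 0.0516) = 0.526 mM/s.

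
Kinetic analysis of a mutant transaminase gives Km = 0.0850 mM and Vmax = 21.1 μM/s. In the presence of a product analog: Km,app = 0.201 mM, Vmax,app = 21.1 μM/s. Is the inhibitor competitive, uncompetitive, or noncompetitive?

Km increases (0.0850 → 0.201 mM) while Vmax is unchanged — the hallmark of competitive inhibition.

competitive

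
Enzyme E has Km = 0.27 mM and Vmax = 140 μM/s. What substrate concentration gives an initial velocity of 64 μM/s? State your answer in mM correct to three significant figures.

Rearranging v = Vmax[S]/(Km+[S]) gives [S] = Km·v/(Vmax − v).
[S] = 0.27 × 64 / (140 − 64) = 17.28/76.00 = 0.227 mM.

0.227 mM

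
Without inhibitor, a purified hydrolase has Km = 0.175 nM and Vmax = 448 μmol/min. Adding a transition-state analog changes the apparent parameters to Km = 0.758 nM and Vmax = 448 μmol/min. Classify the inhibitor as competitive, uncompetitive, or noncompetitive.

competitive

Km increases (0.175 → 0.758 nM) while Vmax is unchanged — the hallmark of competitive inhibition.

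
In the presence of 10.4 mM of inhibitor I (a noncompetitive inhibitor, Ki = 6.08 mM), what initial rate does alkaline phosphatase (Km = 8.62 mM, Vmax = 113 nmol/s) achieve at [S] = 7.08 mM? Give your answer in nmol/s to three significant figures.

With α = 1 + [I]/Ki = 1 + 10.4/6.08 = 2.711, the noncompetitive rate law is v = (Vmax/α)·[S] / (Km + [S]).
v = (113/2.711)×7.08 / (8.62 + 7.08) = 295.2/15.70 = 18.8 nmol/s.

18.8 nmol/s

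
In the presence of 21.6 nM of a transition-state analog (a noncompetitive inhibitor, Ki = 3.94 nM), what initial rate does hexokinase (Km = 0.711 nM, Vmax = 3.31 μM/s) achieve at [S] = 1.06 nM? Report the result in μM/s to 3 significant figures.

0.306 μM/s

α = 1 + [I]/Ki = 1 + 21.6/3.94 = 6.482.
For a noncompetitive inhibitor, Vmax is reduced to Vmax/α while Km is unchanged: Km,app = 0.711 nM, Vmax,app = 0.511 μM/s.
v = Vmax,app·[S]/(Km,app + [S]) = 0.511 × 1.06/(0.711 + 1.06) = 0.306 μM/s.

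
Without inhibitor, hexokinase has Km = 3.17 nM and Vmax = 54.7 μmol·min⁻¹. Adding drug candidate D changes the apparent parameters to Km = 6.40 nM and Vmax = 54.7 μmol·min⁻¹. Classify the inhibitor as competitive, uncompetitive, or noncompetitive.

Km increases (3.17 → 6.40 nM) while Vmax is unchanged — the hallmark of competitive inhibition.

competitive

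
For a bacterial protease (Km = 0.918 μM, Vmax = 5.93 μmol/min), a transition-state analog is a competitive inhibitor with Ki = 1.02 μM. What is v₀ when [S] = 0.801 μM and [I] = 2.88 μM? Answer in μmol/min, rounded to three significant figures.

1.10 μmol/min

With α = 1 + [I]/Ki = 1 + 2.88/1.02 = 3.824, the competitive rate law is v = Vmax[S] / (αKm + [S]).
v = 5.93×0.801 / (3.824×0.918 + 0.801) = 4.750/4.311 = 1.10 μmol/min.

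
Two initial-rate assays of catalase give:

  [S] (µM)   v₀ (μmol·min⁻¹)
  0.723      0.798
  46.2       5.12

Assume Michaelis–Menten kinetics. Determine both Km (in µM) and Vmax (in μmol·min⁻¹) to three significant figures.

In reciprocal form, 1/v = (Km/Vmax)·(1/[S]) + 1/Vmax. The two points give (1/[S], 1/v) = (1.383, 1.253) and (0.02165, 0.1953).
Slope = (1.253 − 0.1953)/(1.383 − 0.02165) = 0.7770; intercept = 1.253 − 0.7770×1.383 = 0.1785.
Vmax = 1/intercept = 5.60 μmol·min⁻¹; Km = slope × Vmax = 0.7770 × 5.60 = 4.35 µM.

Km = 4.35 µM; Vmax = 5.60 μmol·min⁻¹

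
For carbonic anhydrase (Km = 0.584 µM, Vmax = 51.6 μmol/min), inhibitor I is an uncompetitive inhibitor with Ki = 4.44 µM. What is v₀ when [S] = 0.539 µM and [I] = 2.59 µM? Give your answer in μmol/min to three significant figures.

19.3 μmol/min

With α = 1 + [I]/Ki = 1 + 2.59/4.44 = 1.583, the uncompetitive rate law is v = (Vmax/α)·[S] / (Km/α + [S]).
v = (51.6/1.583)×0.539 / (0.584/1.583 + 0.539) = 17.57/0.9078 = 19.3 μmol/min.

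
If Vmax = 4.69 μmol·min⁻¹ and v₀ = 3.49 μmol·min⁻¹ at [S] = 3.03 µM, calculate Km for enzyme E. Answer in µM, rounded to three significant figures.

1.04 µM

From v = Vmax[S]/(Km+[S]), Km = [S](Vmax − v)/v.
Km = 3.03 × (4.69 − 3.49) / 3.49 = 3.636/3.49 = 1.04 µM.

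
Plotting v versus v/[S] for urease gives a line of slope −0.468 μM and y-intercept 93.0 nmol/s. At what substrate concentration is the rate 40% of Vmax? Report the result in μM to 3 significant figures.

The Eadie–Hofstee slope gives Km = 0.468 μM (slope = −Km).
v/Vmax = [S]/(Km+[S]) = 0.4 ⇒ [S] = Km·0.4/(1−0.4) = 0.468 × 0.6667 = 0.312 μM.

0.312 μM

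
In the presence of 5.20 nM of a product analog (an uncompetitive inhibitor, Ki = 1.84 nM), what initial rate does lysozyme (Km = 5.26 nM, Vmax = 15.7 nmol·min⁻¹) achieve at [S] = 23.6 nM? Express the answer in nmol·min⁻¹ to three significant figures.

With α = 1 + [I]/Ki = 1 + 5.20/1.84 = 3.826, the uncompetitive rate law is v = (Vmax/α)·[S] / (Km/α + [S]).
v = (15.7/3.826)×23.6 / (5.26/3.826 + 23.6) = 96.84/24.97 = 3.88 nmol·min⁻¹.

3.88 nmol·min⁻¹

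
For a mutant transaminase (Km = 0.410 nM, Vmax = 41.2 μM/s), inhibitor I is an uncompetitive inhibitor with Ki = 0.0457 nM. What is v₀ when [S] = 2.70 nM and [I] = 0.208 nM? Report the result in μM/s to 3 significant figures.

7.22 μM/s

With α = 1 + [I]/Ki = 1 + 0.208/0.0457 = 5.551, the uncompetitive rate law is v = (Vmax/α)·[S] / (Km/α + [S]).
v = (41.2/5.551)×2.70 / (0.410/5.551 + 2.70) = 20.04/2.774 = 7.22 μM/s.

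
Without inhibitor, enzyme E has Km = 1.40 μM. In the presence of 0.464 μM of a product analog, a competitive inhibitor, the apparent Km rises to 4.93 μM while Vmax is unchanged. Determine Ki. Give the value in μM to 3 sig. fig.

Competitive: Km,app = α·Km with α = 1 + [I]/Ki.
α = Km,app/Km = 4.93/1.40 = 3.521.
Ki = [I]/(α − 1) = 0.464/2.521 = 0.184 μM.

0.184 μM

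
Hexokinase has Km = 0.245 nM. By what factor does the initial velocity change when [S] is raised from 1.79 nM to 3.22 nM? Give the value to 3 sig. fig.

1.06

Since Vmax cancels, v₂/v₁ = [S]₂(Km+[S]₁) / [S]₁(Km+[S]₂).
= 3.22×(0.245+1.79) / (1.79×(0.245+3.22)) = 6.553/6.202 = 1.06.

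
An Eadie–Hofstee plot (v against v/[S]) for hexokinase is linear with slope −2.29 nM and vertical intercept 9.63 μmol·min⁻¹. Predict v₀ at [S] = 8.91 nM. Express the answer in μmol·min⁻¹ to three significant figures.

7.66 μmol·min⁻¹

In the Eadie–Hofstee form v = Vmax − Km·(v/[S]), the slope is −Km and the intercept is Vmax, so Km = 2.29 nM and Vmax = 9.63 μmol·min⁻¹.
v = 9.63 × 8.91/(2.29 + 8.91) = 7.66 μmol·min⁻¹.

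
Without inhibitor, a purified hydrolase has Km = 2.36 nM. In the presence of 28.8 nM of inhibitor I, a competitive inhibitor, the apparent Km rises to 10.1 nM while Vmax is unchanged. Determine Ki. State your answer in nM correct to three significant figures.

Competitive: Km,app = α·Km with α = 1 + [I]/Ki.
α = Km,app/Km = 10.1/2.36 = 4.280.
Ki = [I]/(α − 1) = 28.8/3.280 = 8.78 nM.

8.78 nM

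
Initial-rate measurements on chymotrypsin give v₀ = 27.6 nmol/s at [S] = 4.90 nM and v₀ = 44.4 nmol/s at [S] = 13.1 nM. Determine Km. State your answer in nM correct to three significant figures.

7.49 nM

In reciprocal form, 1/v = (Km/Vmax)·(1/[S]) + 1/Vmax. The two points give (1/[S], 1/v) = (0.2041, 0.03623) and (0.07634, 0.02252).
Slope = (0.03623 − 0.02252)/(0.2041 − 0.07634) = 0.1073; intercept = 0.03623 − 0.1073×0.2041 = 0.01433.
Vmax = 1/intercept = 69.8 nmol/s; Km = slope × Vmax = 0.1073 × 69.8 = 7.49 nM.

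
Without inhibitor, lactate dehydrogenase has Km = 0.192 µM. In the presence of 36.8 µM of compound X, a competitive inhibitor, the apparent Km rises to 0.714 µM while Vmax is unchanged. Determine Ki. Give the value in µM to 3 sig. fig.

Competitive: Km,app = α·Km with α = 1 + [I]/Ki.
α = Km,app/Km = 0.714/0.192 = 3.719.
Since α = 1 + [I]/Ki, [I]/Ki = 3.719 − 1 = 2.719 and Ki = 36.8/2.719 = 13.5 µM.

13.5 µM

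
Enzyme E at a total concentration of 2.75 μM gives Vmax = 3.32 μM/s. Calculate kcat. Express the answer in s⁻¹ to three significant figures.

1.21 s⁻¹

kcat = Vmax/[E]total = 3.32 μM/s / 2.75 μM = 1.21 s⁻¹.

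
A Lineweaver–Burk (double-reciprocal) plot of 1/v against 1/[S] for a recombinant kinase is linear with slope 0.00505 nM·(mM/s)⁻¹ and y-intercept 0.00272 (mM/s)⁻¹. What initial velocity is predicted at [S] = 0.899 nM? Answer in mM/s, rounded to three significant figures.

The y-intercept is 1/Vmax, so Vmax = 1/0.00272 = 368 mM/s.
The slope is Km/Vmax, so Km = 0.00505 × 368 = 1.86 nM.
Then v = 368 × 0.899/(1.86 + 0.899) = 120 mM/s.

120 mM/s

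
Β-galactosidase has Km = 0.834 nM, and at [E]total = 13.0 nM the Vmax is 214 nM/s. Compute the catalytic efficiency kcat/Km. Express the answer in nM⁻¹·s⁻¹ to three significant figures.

19.7 nM⁻¹·s⁻¹

kcat = Vmax/[E]total = 214/13.0 = 16.5 s⁻¹.
kcat/Km = 16.5/0.834 = 19.7 nM⁻¹·s⁻¹.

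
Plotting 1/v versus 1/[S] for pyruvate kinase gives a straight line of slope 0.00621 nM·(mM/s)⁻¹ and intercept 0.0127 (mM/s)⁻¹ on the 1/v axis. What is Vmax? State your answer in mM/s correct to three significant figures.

78.7 mM/s

The y-intercept of a Lineweaver–Burk plot equals 1/Vmax, so Vmax = 1/0.0127 = 78.7 mM/s.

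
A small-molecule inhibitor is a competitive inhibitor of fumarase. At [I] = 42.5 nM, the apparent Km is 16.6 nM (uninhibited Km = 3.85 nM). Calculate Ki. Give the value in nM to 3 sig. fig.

Competitive: Km,app = α·Km with α = 1 + [I]/Ki.
α = Km,app/Km = 16.6/3.85 = 4.312.
Ki = [I]/(α − 1) = 42.5/3.312 = 12.8 nM.

12.8 nM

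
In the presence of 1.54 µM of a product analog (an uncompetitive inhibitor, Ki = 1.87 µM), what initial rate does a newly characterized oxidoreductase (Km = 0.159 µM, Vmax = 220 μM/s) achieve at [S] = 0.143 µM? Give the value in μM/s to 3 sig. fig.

With α = 1 + [I]/Ki = 1 + 1.54/1.87 = 1.824, the uncompetitive rate law is v = (Vmax/α)·[S] / (Km/α + [S]).
v = (220/1.824)×0.143 / (0.159/1.824 + 0.143) = 17.25/0.2302 = 74.9 μM/s.

74.9 μM/s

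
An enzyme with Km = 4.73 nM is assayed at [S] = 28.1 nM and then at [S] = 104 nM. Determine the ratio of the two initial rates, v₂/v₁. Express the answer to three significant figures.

1.12

The fractional saturations are [S]/(Km+[S]) = 28.1/32.83 = 0.8559 and 104/108.7 = 0.9565.
v₂/v₁ is just their ratio: 0.9565/0.8559 = 1.12.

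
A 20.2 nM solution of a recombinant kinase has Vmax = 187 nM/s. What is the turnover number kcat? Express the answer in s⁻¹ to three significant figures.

kcat = Vmax/[E]total = 187 nM/s / 20.2 nM = 9.26 s⁻¹.

9.26 s⁻¹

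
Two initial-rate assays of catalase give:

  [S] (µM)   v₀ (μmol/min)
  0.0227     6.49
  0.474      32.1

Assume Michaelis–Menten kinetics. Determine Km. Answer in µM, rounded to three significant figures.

In reciprocal form, 1/v = (Km/Vmax)·(1/[S]) + 1/Vmax. The two points give (1/[S], 1/v) = (44.05, 0.1541) and (2.110, 0.03115).
Slope = (0.1541 − 0.03115)/(44.05 − 2.110) = 0.002931; intercept = 0.1541 − 0.002931×44.05 = 0.02497.
Vmax = 1/intercept = 40.0 μmol/min; Km = slope × Vmax = 0.002931 × 40.0 = 0.117 µM.

0.117 µM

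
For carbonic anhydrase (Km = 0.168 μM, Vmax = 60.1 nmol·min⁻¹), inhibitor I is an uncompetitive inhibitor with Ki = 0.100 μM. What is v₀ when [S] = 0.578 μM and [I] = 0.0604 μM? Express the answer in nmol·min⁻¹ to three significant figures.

31.7 nmol·min⁻¹

α = 1 + [I]/Ki = 1 + 0.0604/0.100 = 1.604.
For an uncompetitive inhibitor, both parameters are divided by α, giving Vmax/α and Km/α: Km,app = 0.105 μM, Vmax,app = 37.5 nmol·min⁻¹.
v = Vmax,app·[S]/(Km,app + [S]) = 37.5 × 0.578/(0.105 + 0.578) = 31.7 nmol·min⁻¹.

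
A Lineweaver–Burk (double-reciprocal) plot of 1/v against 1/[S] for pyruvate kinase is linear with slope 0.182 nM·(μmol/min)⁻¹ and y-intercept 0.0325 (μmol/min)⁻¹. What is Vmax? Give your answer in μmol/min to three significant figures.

30.8 μmol/min

The y-intercept of a Lineweaver–Burk plot equals 1/Vmax, so Vmax = 1/0.0325 = 30.8 μmol/min.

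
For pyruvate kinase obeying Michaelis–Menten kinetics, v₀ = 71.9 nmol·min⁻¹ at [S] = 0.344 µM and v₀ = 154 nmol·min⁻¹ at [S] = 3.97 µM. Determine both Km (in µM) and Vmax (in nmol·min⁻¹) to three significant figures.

In reciprocal form, 1/v = (Km/Vmax)·(1/[S]) + 1/Vmax. The two points give (1/[S], 1/v) = (2.907, 0.01391) and (0.2519, 0.006494).
Slope = (0.01391 − 0.006494)/(2.907 − 0.2519) = 0.002793; intercept = 0.01391 − 0.002793×2.907 = 0.005790.
Vmax = 1/intercept = 173 nmol·min⁻¹; Km = slope × Vmax = 0.002793 × 173 = 0.482 µM.

Km = 0.482 µM; Vmax = 173 nmol·min⁻¹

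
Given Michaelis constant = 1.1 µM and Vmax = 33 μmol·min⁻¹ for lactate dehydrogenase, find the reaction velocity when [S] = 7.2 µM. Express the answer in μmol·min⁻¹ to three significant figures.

28.6 μmol·min⁻¹

v = Vmax·[S]/(Km + [S]) = 33 × 7.2 / (1.1 + 7.2)
  = 237.6 / 8.300 = 28.6 μmol·min⁻¹.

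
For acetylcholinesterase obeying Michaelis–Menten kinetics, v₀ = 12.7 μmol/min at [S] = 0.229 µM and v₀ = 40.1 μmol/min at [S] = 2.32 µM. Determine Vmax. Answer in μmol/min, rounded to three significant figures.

In reciprocal form, 1/v = (Km/Vmax)·(1/[S]) + 1/Vmax. The two points give (1/[S], 1/v) = (4.367, 0.07874) and (0.4310, 0.02494).
Slope = (0.07874 − 0.02494)/(4.367 − 0.4310) = 0.01367; intercept = 0.07874 − 0.01367×4.367 = 0.01905.
Vmax = 1/intercept = 52.5 μmol/min; Km = slope × Vmax = 0.01367 × 52.5 = 0.718 µM.

52.5 μmol/min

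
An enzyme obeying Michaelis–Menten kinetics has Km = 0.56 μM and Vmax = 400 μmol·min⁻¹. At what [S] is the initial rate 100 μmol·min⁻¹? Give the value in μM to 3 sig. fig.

Rearranging v = Vmax[S]/(Km+[S]) gives [S] = Km·v/(Vmax − v).
[S] = 0.56 × 100 / (400 − 100) = 56.00/300.0 = 0.187 μM.

0.187 μM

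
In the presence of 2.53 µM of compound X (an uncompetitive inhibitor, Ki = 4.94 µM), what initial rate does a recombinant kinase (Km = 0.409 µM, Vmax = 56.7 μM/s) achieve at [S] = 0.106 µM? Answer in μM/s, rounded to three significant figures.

With α = 1 + [I]/Ki = 1 + 2.53/4.94 = 1.512, the uncompetitive rate law is v = (Vmax/α)·[S] / (Km/α + [S]).
v = (56.7/1.512)×0.106 / (0.409/1.512 + 0.106) = 3.975/0.3765 = 10.6 μM/s.

10.6 μM/s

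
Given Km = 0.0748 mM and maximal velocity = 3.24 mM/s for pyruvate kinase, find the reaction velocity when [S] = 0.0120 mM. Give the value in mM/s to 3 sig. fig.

0.448 mM/s

[S]/(Km+[S]) = 0.0120/0.08680 = 0.1382, the fractional saturation.
v = 0.1382 × Vmax = 0.1382 × 3.24 = 0.448 mM/s.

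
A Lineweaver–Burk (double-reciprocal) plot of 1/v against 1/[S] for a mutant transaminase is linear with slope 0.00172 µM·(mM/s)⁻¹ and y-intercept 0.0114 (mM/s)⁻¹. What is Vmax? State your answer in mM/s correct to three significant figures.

87.7 mM/s

The y-intercept of a Lineweaver–Burk plot equals 1/Vmax, so Vmax = 1/0.0114 = 87.7 mM/s.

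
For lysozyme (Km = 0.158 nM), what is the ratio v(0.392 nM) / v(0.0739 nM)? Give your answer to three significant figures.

The fractional saturations are [S]/(Km+[S]) = 0.0739/0.2319 = 0.3187 and 0.392/0.5500 = 0.7127.
v₂/v₁ is just their ratio: 0.7127/0.3187 = 2.24.

2.24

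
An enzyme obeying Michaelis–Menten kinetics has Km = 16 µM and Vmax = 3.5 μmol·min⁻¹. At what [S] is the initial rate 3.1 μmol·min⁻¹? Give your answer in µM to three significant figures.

124 µM

Rearranging v = Vmax[S]/(Km+[S]) gives [S] = Km·v/(Vmax − v).
[S] = 16 × 3.1 / (3.5 − 3.1) = 49.60/0.4000 = 124 µM.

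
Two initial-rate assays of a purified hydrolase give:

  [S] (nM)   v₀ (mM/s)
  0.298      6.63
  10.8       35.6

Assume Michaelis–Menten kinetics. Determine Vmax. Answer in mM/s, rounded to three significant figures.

In reciprocal form, 1/v = (Km/Vmax)·(1/[S]) + 1/Vmax. The two points give (1/[S], 1/v) = (3.356, 0.1508) and (0.09259, 0.02809).
Slope = (0.1508 − 0.02809)/(3.356 − 0.09259) = 0.03761; intercept = 0.1508 − 0.03761×3.356 = 0.02461.
Vmax = 1/intercept = 40.6 mM/s; Km = slope × Vmax = 0.03761 × 40.6 = 1.53 nM.

40.6 mM/s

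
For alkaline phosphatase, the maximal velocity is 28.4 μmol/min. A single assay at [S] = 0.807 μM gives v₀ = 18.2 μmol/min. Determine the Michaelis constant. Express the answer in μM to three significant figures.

0.452 μM

v/Vmax = 18.2/28.4 = 0.6408 = [S]/(Km+[S]).
So Km + [S] = [S]/0.6408 = 1.259 μM, giving Km = 1.259 − 0.807 = 0.452 μM.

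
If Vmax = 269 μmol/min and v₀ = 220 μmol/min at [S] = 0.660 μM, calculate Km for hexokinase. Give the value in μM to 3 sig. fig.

0.147 μM

v/Vmax = 220/269 = 0.8178 = [S]/(Km+[S]).
So Km + [S] = [S]/0.8178 = 0.8070 μM, giving Km = 0.8070 − 0.660 = 0.147 μM.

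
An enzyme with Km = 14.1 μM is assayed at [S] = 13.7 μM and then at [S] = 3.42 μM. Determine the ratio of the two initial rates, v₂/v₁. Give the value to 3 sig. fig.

The fractional saturations are [S]/(Km+[S]) = 13.7/27.80 = 0.4928 and 3.42/17.52 = 0.1952.
v₂/v₁ is just their ratio: 0.1952/0.4928 = 0.396.

0.396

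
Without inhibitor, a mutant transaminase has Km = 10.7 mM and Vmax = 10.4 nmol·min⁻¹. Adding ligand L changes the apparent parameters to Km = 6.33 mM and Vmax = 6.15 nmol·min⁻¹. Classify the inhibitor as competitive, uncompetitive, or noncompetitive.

uncompetitive

Both Km and Vmax decrease by the same factor (~1.69-fold) — characteristic of uncompetitive inhibition.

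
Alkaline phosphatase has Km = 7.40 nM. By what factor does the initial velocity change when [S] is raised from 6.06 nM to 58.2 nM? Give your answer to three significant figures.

1.97

Since Vmax cancels, v₂/v₁ = [S]₂(Km+[S]₁) / [S]₁(Km+[S]₂).
= 58.2×(7.40+6.06) / (6.06×(7.40+58.2)) = 783.4/397.5 = 1.97.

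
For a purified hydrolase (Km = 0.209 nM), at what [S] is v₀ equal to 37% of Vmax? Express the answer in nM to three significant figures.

v/Vmax = [S]/(Km+[S]) = 0.37, so [S] = Km·0.37/(1 − 0.37) = 0.209 × 0.5873.
[S] = 0.123 nM.

0.123 nM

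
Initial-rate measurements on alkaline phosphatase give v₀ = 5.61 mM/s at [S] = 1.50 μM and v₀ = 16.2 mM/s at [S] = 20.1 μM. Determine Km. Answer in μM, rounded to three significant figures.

3.61 μM

From v = Vmax[S]/(Km+[S]), each point gives Vmax = v(Km+[S])/[S].
Equating: 5.61(Km+1.50)/1.50 = 16.2(Km+20.1)/20.1.
3.740·Km + 5.61 = 0.8060·Km + 16.2, so (3.740 − 0.8060)·Km = 16.2 − 5.61.
Km = 10.59/2.934 = 3.61 μM; then Vmax = 5.61(3.61+1.50)/1.50 = 19.1 mM/s.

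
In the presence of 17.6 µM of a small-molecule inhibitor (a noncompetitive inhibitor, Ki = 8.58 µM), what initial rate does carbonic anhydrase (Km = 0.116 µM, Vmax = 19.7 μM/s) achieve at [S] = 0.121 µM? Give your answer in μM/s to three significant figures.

With α = 1 + [I]/Ki = 1 + 17.6/8.58 = 3.051, the noncompetitive rate law is v = (Vmax/α)·[S] / (Km + [S]).
v = (19.7/3.051)×0.121 / (0.116 + 0.121) = 0.7812/0.2370 = 3.30 μM/s.

3.30 μM/s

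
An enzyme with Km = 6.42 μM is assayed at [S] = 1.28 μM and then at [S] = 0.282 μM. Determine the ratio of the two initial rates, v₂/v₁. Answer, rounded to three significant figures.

0.253

Since Vmax cancels, v₂/v₁ = [S]₂(Km+[S]₁) / [S]₁(Km+[S]₂).
= 0.282×(6.42+1.28) / (1.28×(6.42+0.282)) = 2.171/8.579 = 0.253.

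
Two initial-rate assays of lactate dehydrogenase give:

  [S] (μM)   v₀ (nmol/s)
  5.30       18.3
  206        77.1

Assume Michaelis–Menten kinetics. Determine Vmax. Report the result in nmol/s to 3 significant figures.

84.2 nmol/s

In reciprocal form, 1/v = (Km/Vmax)·(1/[S]) + 1/Vmax. The two points give (1/[S], 1/v) = (0.1887, 0.05464) and (0.004854, 0.01297).
Slope = (0.05464 − 0.01297)/(0.1887 − 0.004854) = 0.2267; intercept = 0.05464 − 0.2267×0.1887 = 0.01187.
Vmax = 1/intercept = 84.2 nmol/s; Km = slope × Vmax = 0.2267 × 84.2 = 19.1 μM.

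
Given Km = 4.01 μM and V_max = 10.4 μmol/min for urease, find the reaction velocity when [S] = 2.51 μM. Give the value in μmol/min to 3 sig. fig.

v = Vmax·[S]/(Km + [S]) = 10.4 × 2.51 / (4.01 + 2.51)
  = 26.10 / 6.520 = 4.00 μmol/min.

4.00 μmol/min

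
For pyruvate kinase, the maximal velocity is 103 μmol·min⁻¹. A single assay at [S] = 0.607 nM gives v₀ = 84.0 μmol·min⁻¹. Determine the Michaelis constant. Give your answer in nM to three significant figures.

0.137 nM

From v = Vmax[S]/(Km+[S]), Km = [S](Vmax − v)/v.
Km = 0.607 × (103 − 84.0) / 84.0 = 11.53/84.0 = 0.137 nM.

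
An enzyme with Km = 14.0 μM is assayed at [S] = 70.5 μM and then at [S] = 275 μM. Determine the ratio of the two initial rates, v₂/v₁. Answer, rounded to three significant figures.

1.14

The fractional saturations are [S]/(Km+[S]) = 70.5/84.50 = 0.8343 and 275/289.0 = 0.9516.
v₂/v₁ is just their ratio: 0.9516/0.8343 = 1.14.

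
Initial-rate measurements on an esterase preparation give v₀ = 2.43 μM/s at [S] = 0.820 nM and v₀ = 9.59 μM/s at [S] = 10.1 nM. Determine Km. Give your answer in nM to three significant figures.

From v = Vmax[S]/(Km+[S]), each point gives Vmax = v(Km+[S])/[S].
Equating: 2.43(Km+0.820)/0.820 = 9.59(Km+10.1)/10.1.
2.963·Km + 2.43 = 0.9495·Km + 9.59, so (2.963 − 0.9495)·Km = 9.59 − 2.43.
Km = 7.160/2.014 = 3.56 nM; then Vmax = 2.43(3.56+0.820)/0.820 = 13.0 μM/s.

3.56 nM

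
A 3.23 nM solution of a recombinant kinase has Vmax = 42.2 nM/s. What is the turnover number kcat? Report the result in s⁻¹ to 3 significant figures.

13.1 s⁻¹

kcat = Vmax/[E]total = 42.2 nM/s / 3.23 nM = 13.1 s⁻¹.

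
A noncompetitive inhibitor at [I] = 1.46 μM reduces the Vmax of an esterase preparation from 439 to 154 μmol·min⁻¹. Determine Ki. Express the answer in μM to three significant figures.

0.789 μM

Noncompetitive: Vmax,app = Vmax/α with α = 1 + [I]/Ki.
α = Vmax/Vmax,app = 439/154 = 2.851.
Ki = [I]/(α − 1) = 1.46/1.851 = 0.789 μM.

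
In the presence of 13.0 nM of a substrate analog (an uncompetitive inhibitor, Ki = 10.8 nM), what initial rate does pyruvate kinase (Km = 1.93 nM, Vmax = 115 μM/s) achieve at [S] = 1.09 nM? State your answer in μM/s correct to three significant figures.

28.9 μM/s

With α = 1 + [I]/Ki = 1 + 13.0/10.8 = 2.204, the uncompetitive rate law is v = (Vmax/α)·[S] / (Km/α + [S]).
v = (115/2.204)×1.09 / (1.93/2.204 + 1.09) = 56.88/1.966 = 28.9 μM/s.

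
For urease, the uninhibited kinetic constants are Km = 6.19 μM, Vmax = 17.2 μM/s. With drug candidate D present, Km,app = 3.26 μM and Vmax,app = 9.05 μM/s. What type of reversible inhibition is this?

Both Km and Vmax decrease by the same factor (~1.90-fold) — characteristic of uncompetitive inhibition.

uncompetitive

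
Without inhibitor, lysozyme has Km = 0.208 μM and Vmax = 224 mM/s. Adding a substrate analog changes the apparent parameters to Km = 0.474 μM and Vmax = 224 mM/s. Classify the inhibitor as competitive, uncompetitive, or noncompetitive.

competitive

Km increases (0.208 → 0.474 μM) while Vmax is unchanged — the hallmark of competitive inhibition.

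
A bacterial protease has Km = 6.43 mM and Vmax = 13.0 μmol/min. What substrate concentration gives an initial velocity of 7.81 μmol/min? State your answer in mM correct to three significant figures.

9.68 mM

The required fractional saturation is v/Vmax = 7.81/13.0 = 0.6008.
Then [S]/(Km+[S]) = 0.6008 ⇒ [S] = 6.43 × 0.6008/(1 − 0.6008) = 9.68 mM.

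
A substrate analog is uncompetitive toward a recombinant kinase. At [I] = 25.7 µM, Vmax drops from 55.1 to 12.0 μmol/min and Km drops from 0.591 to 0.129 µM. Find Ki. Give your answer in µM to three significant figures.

Uncompetitive: Vmax,app = Vmax/α (and Km,app = Km/α) with α = 1 + [I]/Ki.
α = Vmax/Vmax,app = 55.1/12.0 = 4.592.
Since α = 1 + [I]/Ki, [I]/Ki = 4.592 − 1 = 3.592 and Ki = 25.7/3.592 = 7.16 µM.

7.16 µM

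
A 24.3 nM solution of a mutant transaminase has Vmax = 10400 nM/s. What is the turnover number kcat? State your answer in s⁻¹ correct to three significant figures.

428 s⁻¹

kcat = Vmax/[E]total = 10400 nM/s / 24.3 nM = 428 s⁻¹.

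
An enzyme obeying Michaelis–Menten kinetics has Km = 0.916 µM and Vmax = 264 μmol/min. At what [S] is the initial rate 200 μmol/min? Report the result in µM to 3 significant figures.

The required fractional saturation is v/Vmax = 200/264 = 0.7576.
Then [S]/(Km+[S]) = 0.7576 ⇒ [S] = 0.916 × 0.7576/(1 − 0.7576) = 2.86 µM.

2.86 µM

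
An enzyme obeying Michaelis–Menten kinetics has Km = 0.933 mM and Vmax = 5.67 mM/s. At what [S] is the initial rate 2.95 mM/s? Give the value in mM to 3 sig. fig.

Rearranging v = Vmax[S]/(Km+[S]) gives [S] = Km·v/(Vmax − v).
[S] = 0.933 × 2.95 / (5.67 − 2.95) = 2.752/2.720 = 1.01 mM.

1.01 mM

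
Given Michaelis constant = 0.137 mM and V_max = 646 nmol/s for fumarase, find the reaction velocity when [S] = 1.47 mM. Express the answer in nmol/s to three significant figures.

[S]/(Km+[S]) = 1.47/1.607 = 0.9147, the fractional saturation.
v = 0.9147 × Vmax = 0.9147 × 646 = 591 nmol/s.

591 nmol/s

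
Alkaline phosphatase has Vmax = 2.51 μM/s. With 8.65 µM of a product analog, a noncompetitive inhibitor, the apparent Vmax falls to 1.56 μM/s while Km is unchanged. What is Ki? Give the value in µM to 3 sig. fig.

14.2 µM

Noncompetitive: Vmax,app = Vmax/α with α = 1 + [I]/Ki.
α = Vmax/Vmax,app = 2.51/1.56 = 1.609.
Since α = 1 + [I]/Ki, [I]/Ki = 1.609 − 1 = 0.6090 and Ki = 8.65/0.6090 = 14.2 µM.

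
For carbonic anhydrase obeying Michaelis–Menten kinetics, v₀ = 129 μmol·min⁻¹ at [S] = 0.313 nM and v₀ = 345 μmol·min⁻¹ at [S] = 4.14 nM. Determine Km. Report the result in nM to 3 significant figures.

In reciprocal form, 1/v = (Km/Vmax)·(1/[S]) + 1/Vmax. The two points give (1/[S], 1/v) = (3.195, 0.007752) and (0.2415, 0.002899).
Slope = (0.007752 − 0.002899)/(3.195 − 0.2415) = 0.001643; intercept = 0.007752 − 0.001643×3.195 = 0.002502.
Vmax = 1/intercept = 400 μmol·min⁻¹; Km = slope × Vmax = 0.001643 × 400 = 0.657 nM.

0.657 nM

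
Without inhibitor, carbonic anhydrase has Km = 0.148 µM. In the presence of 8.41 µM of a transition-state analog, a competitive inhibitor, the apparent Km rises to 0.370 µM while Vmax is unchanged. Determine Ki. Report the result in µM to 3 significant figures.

Competitive: Km,app = α·Km with α = 1 + [I]/Ki.
α = Km,app/Km = 0.370/0.148 = 2.500.
Ki = [I]/(α − 1) = 8.41/1.500 = 5.61 µM.

5.61 µM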